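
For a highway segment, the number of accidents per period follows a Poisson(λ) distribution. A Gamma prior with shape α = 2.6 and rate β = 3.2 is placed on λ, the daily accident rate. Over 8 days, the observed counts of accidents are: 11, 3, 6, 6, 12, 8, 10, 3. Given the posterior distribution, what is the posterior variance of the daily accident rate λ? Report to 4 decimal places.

With a Gamma(shape α, rate β) prior, the Poisson likelihood is conjugate: the posterior is Gamma(α + ΣXᵢ, β + n).
Sum of counts S = 59 over n = 8 days.
Posterior: Gamma(α+S, β+n) = Gamma(2.6+59, 3.2+8) = Gamma(61.6, 11.2).
Var = α/β² = 61.6/11.2² = 0.4911.

0.4911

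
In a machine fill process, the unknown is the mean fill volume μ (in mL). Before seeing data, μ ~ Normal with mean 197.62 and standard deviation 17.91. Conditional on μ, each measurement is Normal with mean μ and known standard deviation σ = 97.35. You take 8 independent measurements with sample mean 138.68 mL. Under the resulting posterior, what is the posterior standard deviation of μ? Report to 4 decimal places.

15.8877

For Normal data with known variance σ², a Normal(μ₀, σ₀²) prior on μ is conjugate. Posterior precision = 1/σ₀² + n/σ²; posterior mean is the precision-weighted average of μ₀ and x̄.
σ₀² = 17.91² = 320.7681, σ² = 97.35² = 9477.0225; σ² + n·σ₀² = 9477.0225 + 8·320.7681 = 12043.1673.
Posterior precision = 1/σ₀² + n/σ² = 1/320.7681 + 8/9477.0225 = (σ² + n·σ₀²)/(σ₀²σ²) = 12043.1673/(320.7681·9477.0225); posterior variance σₙ² = σ₀²σ²/(σ² + n·σ₀²) = 320.7681·9477.0225/12043.1673 = 252.419187.
Posterior SD = √σₙ² = √(320.7681·9477.0225/12043.1673) = 15.8877.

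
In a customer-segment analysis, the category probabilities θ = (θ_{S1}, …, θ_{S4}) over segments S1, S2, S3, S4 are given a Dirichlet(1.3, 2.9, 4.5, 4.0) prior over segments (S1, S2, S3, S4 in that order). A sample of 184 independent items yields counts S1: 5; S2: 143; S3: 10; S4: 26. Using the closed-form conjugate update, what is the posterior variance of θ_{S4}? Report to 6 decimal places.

0.000654

The Dirichlet prior is conjugate to the Multinomial likelihood: each posterior αⱼ = prior αⱼ + observed count nⱼ.
Posterior concentration: (6.3, 145.9, 14.5, 30.0), total = 196.7.
Var[θ_j] = α_j(Σα−α_j)/((Σα)²(Σα+1)) = 30.0·166.7/(196.7²·197.7) = 0.000654.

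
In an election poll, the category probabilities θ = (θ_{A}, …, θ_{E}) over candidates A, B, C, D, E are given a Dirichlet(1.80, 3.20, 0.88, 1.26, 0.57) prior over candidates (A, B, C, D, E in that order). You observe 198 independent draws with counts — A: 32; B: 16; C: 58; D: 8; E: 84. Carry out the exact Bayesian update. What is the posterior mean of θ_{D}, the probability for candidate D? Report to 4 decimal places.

0.0450

The Dirichlet prior is conjugate to the Multinomial likelihood: each posterior αⱼ = prior αⱼ + observed count nⱼ.
Posterior concentration: (33.80, 19.20, 58.88, 9.26, 84.57), total = 205.71.
E[θ_{D}|data] = α_{D}/Σα = 9.26/205.71 = 0.0450.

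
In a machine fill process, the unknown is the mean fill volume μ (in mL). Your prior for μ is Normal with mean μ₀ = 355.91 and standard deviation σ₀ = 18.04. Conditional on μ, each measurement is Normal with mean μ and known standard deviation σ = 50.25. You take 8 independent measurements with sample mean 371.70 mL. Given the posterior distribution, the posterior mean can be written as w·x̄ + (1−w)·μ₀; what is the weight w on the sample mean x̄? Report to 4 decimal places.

0.5077

For Normal data with known variance σ², a Normal(μ₀, σ₀²) prior on μ is conjugate. Posterior precision = 1/σ₀² + n/σ²; posterior mean is the precision-weighted average of μ₀ and x̄.
σ₀² = 18.04² = 325.4416, σ² = 50.25² = 2525.0625. Prior precision 1/σ₀² = 1/325.4416; data precision n/σ² = 8/2525.0625.
w = (n/σ²)/(1/σ₀² + n/σ²) = n·σ₀²/(σ² + n·σ₀²) = 8·325.4416/(2525.0625 + 8·325.4416) = 2603.5328/5128.5953 = 0.5077.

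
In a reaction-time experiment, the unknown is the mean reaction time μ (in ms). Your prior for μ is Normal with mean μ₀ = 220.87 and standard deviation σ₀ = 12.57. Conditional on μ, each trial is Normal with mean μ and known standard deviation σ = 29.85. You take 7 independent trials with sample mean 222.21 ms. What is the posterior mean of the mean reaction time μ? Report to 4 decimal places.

221.6121

For Normal data with known variance σ², a Normal(μ₀, σ₀²) prior on μ is conjugate. Posterior precision = 1/σ₀² + n/σ²; posterior mean is the precision-weighted average of μ₀ and x̄.
n·x̄ = 7·222.21 = 1555.47.
σ₀² = 12.57² = 158.0049, σ² = 29.85² = 891.0225; σ² + n·σ₀² = 891.0225 + 7·158.0049 = 1997.0568.
Posterior mean = (μ₀/σ₀² + n·x̄/σ²)/(1/σ₀² + n/σ²) = (σ²·μ₀ + σ₀²·n·x̄)/(σ² + n·σ₀²) = (891.0225·220.87 + 158.0049·1555.47)/1997.0568 = 442572.021378/1997.0568 = 221.6121.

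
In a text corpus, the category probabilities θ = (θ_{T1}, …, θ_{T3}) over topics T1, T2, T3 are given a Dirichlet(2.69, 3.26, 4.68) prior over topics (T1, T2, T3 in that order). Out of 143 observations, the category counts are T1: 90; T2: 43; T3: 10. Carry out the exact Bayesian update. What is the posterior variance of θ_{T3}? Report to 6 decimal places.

0.000559

The Dirichlet prior is conjugate to the Multinomial likelihood: each posterior αⱼ = prior αⱼ + observed count nⱼ.
Posterior concentration: (92.69, 46.26, 14.68), total = 153.63.
Var[θ_j] = α_j(Σα−α_j)/((Σα)²(Σα+1)) = 14.68·138.95/(153.63²·154.63) = 0.000559.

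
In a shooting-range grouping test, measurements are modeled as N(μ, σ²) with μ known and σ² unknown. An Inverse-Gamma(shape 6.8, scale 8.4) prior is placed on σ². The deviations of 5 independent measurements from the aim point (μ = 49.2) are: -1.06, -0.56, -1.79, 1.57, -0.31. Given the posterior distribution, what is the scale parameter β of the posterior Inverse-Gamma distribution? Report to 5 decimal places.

12.00115

With known mean μ and an Inverse-Gamma(α, β) prior on σ², the Normal likelihood is conjugate: posterior is Inv-Gamma(α + n/2, β + Σ(xᵢ−μ)²/2).
Σ(xᵢ−μ)² = (-1.06)² + (-0.56)² + (-1.79)² + (1.57)² + (-0.31)² = 7.2023.
Posterior: Inv-Gamma(6.8 + 5/2, 8.4 + 7.2023/2) = Inv-Gamma(9.30, 12.00115).
Posterior β = 12.00115.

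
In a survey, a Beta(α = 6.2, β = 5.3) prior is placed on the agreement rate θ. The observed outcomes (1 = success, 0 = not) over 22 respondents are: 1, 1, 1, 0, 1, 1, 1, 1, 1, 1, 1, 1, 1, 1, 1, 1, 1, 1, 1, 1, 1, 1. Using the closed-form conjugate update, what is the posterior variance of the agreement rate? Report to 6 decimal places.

0.004426

The Beta prior is conjugate to a Binomial/Bernoulli likelihood; the update adds successes to α and failures to β.
Posterior: Beta(α+k, β+n−k) = Beta(6.2+21, 5.3+1) = Beta(27.2, 6.3).
Var = αβ/((α+β)²(α+β+1)) = 27.2·6.3/(33.5²·34.5) = 0.004426.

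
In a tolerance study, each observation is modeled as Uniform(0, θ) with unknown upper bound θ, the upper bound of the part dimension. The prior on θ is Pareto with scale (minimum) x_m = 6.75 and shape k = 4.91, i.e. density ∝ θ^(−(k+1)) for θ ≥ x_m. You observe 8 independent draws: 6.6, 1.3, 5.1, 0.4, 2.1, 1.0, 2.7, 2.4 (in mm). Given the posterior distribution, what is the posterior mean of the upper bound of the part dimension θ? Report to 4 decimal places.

7.3168

A Pareto(scale x_m, shape k) prior on the upper bound θ of Uniform(0, θ) is conjugate: posterior is Pareto(max(x_m, max xᵢ), k + n).
Sample maximum = 6.6; prior scale x_m = 6.75 → posterior scale = max = 6.75.
Posterior shape = 4.91 + 8 = 12.91.
E[θ|data] = k·x_m/(k−1) = 12.91·6.75/11.91 = 7.3168.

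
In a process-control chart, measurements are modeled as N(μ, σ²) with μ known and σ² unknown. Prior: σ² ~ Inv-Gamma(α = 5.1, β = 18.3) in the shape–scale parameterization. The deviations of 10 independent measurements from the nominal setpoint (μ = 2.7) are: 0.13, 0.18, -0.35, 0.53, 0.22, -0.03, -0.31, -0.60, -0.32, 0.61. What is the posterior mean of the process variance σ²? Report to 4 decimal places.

2.0897

With known mean μ and an Inverse-Gamma(α, β) prior on σ², the Normal likelihood is conjugate: posterior is Inv-Gamma(α + n/2, β + Σ(xᵢ−μ)²/2).
Σ(xᵢ−μ)² = (0.13)² + (0.18)² + (-0.35)² + (0.53)² + (0.22)² + (-0.03)² + (-0.31)² + (-0.60)² + (-0.32)² + (0.61)² = 1.4326.
Posterior: Inv-Gamma(5.1 + 10/2, 18.3 + 1.4326/2) = Inv-Gamma(10.10, 19.01630).
E[σ²|data] = β/(α−1) = 19.01630/9.10 = 2.0897.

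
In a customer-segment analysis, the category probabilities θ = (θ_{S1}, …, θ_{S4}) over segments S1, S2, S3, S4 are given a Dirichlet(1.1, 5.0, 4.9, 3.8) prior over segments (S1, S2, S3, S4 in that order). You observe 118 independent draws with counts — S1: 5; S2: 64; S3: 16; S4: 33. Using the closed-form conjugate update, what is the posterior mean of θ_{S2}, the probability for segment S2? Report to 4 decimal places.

The Dirichlet prior is conjugate to the Multinomial likelihood: each posterior αⱼ = prior αⱼ + observed count nⱼ.
Posterior concentration: (6.1, 69.0, 20.9, 36.8), total = 132.8.
E[θ_{S2}|data] = α_{S2}/Σα = 69.0/132.8 = 0.5196.

0.5196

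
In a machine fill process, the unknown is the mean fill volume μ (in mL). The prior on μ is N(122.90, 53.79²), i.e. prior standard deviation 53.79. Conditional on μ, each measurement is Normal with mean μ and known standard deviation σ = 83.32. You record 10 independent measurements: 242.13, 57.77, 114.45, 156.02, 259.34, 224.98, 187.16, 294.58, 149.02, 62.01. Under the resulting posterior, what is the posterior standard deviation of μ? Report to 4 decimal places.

For Normal data with known variance σ², a Normal(μ₀, σ₀²) prior on μ is conjugate. Posterior precision = 1/σ₀² + n/σ²; posterior mean is the precision-weighted average of μ₀ and x̄.
σ₀² = 53.79² = 2893.3641, σ² = 83.32² = 6942.2224; σ² + n·σ₀² = 6942.2224 + 10·2893.3641 = 35875.8634.
Posterior precision = 1/σ₀² + n/σ² = 1/2893.3641 + 10/6942.2224 = (σ² + n·σ₀²)/(σ₀²σ²) = 35875.8634/(2893.3641·6942.2224); posterior variance σₙ² = σ₀²σ²/(σ² + n·σ₀²) = 2893.3641·6942.2224/35875.8634 = 559.885538.
Posterior SD = √σₙ² = √(2893.3641·6942.2224/35875.8634) = 23.6619.

23.6619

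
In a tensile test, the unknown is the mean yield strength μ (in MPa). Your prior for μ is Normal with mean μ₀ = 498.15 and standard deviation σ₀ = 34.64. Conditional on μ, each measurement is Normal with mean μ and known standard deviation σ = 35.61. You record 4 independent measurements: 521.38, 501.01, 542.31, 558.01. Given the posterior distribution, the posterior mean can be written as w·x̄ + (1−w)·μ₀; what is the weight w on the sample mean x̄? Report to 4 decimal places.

For Normal data with known variance σ², a Normal(μ₀, σ₀²) prior on μ is conjugate. Posterior precision = 1/σ₀² + n/σ²; posterior mean is the precision-weighted average of μ₀ and x̄.
σ₀² = 34.64² = 1199.9296, σ² = 35.61² = 1268.0721. Prior precision 1/σ₀² = 1/1199.9296; data precision n/σ² = 4/1268.0721.
w = (n/σ²)/(1/σ₀² + n/σ²) = n·σ₀²/(σ² + n·σ₀²) = 4·1199.9296/(1268.0721 + 4·1199.9296) = 4799.7184/6067.7905 = 0.7910.

0.7910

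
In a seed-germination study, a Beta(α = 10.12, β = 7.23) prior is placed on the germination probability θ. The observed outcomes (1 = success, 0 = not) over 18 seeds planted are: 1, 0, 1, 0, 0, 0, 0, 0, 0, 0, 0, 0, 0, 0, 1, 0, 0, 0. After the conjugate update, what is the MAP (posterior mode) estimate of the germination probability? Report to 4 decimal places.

0.3634

The Beta prior is conjugate to a Binomial/Bernoulli likelihood; the update adds successes to α and failures to β.
Posterior: Beta(α+k, β+n−k) = Beta(10.12+3, 7.23+15) = Beta(13.12, 22.23).
Mode of Beta(a,b) for a,b>1 is (a−1)/(a+b−2) = 12.12/33.35 = 0.3634.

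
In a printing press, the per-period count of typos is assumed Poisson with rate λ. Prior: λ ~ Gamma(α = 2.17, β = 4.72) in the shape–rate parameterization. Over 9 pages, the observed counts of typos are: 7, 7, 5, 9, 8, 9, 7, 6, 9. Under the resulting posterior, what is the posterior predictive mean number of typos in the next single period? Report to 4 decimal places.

With a Gamma(shape α, rate β) prior, the Poisson likelihood is conjugate: the posterior is Gamma(α + ΣXᵢ, β + n).
Sum of counts S = 67 over n = 9 pages.
Posterior: Gamma(α+S, β+n) = Gamma(2.17+67, 4.72+9) = Gamma(69.17, 13.72).
The predictive distribution for one future period is NegBinom with mean α/β = 5.0415.

5.0415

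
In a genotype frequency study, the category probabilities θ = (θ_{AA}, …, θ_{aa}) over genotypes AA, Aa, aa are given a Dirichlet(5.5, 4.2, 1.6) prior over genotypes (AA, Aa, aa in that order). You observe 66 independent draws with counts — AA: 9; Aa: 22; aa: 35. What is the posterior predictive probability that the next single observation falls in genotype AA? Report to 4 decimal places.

0.1876

The Dirichlet prior is conjugate to the Multinomial likelihood: each posterior αⱼ = prior αⱼ + observed count nⱼ.
Posterior concentration: (14.5, 26.2, 36.6), total = 77.3.
P(next = AA | data) = α_{AA}/Σα = 0.1876.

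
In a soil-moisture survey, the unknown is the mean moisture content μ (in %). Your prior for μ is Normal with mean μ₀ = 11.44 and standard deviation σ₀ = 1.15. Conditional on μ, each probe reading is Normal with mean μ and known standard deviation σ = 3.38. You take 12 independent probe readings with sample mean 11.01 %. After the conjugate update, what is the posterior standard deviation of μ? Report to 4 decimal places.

0.7440

For Normal data with known variance σ², a Normal(μ₀, σ₀²) prior on μ is conjugate. Posterior precision = 1/σ₀² + n/σ²; posterior mean is the precision-weighted average of μ₀ and x̄.
σ₀² = 1.15² = 1.3225, σ² = 3.38² = 11.4244; σ² + n·σ₀² = 11.4244 + 12·1.3225 = 27.2944.
Posterior precision = 1/σ₀² + n/σ² = 1/1.3225 + 12/11.4244 = (σ² + n·σ₀²)/(σ₀²σ²) = 27.2944/(1.3225·11.4244); posterior variance σₙ² = σ₀²σ²/(σ² + n·σ₀²) = 1.3225·11.4244/27.2944 = 0.553548.
Posterior SD = √σₙ² = √(1.3225·11.4244/27.2944) = 0.7440.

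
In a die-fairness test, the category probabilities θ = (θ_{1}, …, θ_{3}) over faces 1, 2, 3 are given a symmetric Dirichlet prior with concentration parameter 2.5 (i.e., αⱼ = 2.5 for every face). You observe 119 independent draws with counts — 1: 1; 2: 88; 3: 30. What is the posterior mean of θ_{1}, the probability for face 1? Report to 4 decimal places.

The Dirichlet prior is conjugate to the Multinomial likelihood: each posterior αⱼ = prior αⱼ + observed count nⱼ.
Posterior concentration: (3.5, 90.5, 32.5), total = 126.5.
E[θ_{1}|data] = α_{1}/Σα = 3.5/126.5 = 0.0277.

0.0277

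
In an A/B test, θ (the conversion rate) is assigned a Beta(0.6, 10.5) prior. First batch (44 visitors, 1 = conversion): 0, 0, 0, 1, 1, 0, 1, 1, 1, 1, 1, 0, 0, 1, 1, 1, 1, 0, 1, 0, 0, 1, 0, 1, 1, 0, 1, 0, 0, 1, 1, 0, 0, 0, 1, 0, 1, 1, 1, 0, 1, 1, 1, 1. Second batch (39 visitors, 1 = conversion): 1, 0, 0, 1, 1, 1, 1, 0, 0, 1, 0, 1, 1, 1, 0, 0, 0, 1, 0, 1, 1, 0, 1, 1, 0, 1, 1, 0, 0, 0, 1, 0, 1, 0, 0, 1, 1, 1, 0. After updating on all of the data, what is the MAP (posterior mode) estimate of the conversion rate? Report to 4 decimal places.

0.5060

The Beta prior is conjugate to a Binomial/Bernoulli likelihood; the update adds successes to α and failures to β.
After batch 1: Beta(0.6+26, 10.5+18) = Beta(26.6, 28.5).
After batch 2: Beta(26.6+21, 28.5+18) = Beta(47.6, 46.5).
Mode of Beta(a,b) for a,b>1 is (a−1)/(a+b−2) = 46.6/92.1 = 0.5060.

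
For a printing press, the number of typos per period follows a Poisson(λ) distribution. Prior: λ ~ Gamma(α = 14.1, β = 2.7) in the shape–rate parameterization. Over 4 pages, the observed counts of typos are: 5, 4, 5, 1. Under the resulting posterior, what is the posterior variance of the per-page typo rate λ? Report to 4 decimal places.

0.6483

With a Gamma(shape α, rate β) prior, the Poisson likelihood is conjugate: the posterior is Gamma(α + ΣXᵢ, β + n).
Sum of counts S = 15 over n = 4 pages.
Posterior: Gamma(α+S, β+n) = Gamma(14.1+15, 2.7+4) = Gamma(29.1, 6.7).
Var = α/β² = 29.1/6.7² = 0.6483.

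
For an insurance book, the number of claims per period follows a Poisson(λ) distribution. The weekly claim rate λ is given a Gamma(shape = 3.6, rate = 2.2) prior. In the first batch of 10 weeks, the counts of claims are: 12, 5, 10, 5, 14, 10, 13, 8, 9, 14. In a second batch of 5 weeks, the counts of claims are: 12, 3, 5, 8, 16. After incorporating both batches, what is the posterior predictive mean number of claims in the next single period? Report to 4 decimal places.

8.5814

With a Gamma(shape α, rate β) prior, the Poisson likelihood is conjugate: the posterior is Gamma(α + ΣXᵢ, β + n).
Batch 1: sum of counts S = 100 over n = 10 weeks.
After batch 1: Gamma(α+S, β+n) = Gamma(3.6+100, 2.2+10) = Gamma(103.6, 12.2).
Batch 2: sum of counts S = 44 over n = 5 weeks.
After batch 2: Gamma(α+S, β+n) = Gamma(103.6+44, 12.2+5) = Gamma(147.6, 17.2).
The predictive distribution for one future period is NegBinom with mean α/β = 8.5814.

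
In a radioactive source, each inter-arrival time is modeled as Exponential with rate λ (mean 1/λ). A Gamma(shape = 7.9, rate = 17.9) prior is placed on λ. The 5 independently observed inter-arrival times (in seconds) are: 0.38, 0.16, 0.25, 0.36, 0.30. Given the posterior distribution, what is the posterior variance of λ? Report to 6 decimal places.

0.034453

With a Gamma(shape α, rate β) prior on the exponential rate λ, the posterior after n observations with total T = Σxᵢ is Gamma(α+n, β+T).
Sum of observations T = 1.45 seconds; n = 5.
Posterior: Gamma(7.9+5, 17.9+1.45) = Gamma(12.9, 19.35).
Var = α/β² = 0.034453.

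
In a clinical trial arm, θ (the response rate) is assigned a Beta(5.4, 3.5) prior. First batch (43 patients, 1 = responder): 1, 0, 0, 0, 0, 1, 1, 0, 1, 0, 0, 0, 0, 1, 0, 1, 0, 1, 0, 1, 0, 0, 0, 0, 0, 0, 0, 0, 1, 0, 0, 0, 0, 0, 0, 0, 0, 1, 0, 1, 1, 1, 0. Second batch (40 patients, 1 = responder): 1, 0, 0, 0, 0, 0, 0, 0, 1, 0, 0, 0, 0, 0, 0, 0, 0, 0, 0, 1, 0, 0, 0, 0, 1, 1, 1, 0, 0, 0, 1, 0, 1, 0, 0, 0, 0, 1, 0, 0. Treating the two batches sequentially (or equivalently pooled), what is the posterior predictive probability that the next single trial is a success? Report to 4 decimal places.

The Beta prior is conjugate to a Binomial/Bernoulli likelihood; the update adds successes to α and failures to β.
After batch 1: Beta(5.4+13, 3.5+30) = Beta(18.4, 33.5).
After batch 2: Beta(18.4+9, 33.5+31) = Beta(27.4, 64.5).
For a single future Bernoulli trial, P(success | data) = α/(α+β) = 0.2982.

0.2982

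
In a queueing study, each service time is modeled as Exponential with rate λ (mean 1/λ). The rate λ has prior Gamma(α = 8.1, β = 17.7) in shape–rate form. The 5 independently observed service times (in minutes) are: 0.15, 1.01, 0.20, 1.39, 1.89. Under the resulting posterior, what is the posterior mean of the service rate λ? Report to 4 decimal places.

0.5864

With a Gamma(shape α, rate β) prior on the exponential rate λ, the posterior after n observations with total T = Σxᵢ is Gamma(α+n, β+T).
Sum of observations T = 4.64 minutes; n = 5.
Posterior: Gamma(8.1+5, 17.7+4.64) = Gamma(13.1, 22.34).
Posterior mean of λ = α/β = 13.1/22.34 = 0.5864.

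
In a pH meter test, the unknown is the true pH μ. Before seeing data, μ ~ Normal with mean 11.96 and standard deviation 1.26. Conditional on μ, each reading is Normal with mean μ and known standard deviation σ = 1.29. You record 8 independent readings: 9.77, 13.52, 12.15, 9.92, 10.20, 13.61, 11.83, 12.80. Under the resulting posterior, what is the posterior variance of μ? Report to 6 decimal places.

0.183915

For Normal data with known variance σ², a Normal(μ₀, σ₀²) prior on μ is conjugate. Posterior precision = 1/σ₀² + n/σ²; posterior mean is the precision-weighted average of μ₀ and x̄.
σ₀² = 1.26² = 1.5876, σ² = 1.29² = 1.6641; σ² + n·σ₀² = 1.6641 + 8·1.5876 = 14.3649.
Posterior precision = 1/σ₀² + n/σ² = 1/1.5876 + 8/1.6641 = (σ² + n·σ₀²)/(σ₀²σ²) = 14.3649/(1.5876·1.6641); posterior variance σₙ² = σ₀²σ²/(σ² + n·σ₀²) = 1.5876·1.6641/14.3649 = 0.183915.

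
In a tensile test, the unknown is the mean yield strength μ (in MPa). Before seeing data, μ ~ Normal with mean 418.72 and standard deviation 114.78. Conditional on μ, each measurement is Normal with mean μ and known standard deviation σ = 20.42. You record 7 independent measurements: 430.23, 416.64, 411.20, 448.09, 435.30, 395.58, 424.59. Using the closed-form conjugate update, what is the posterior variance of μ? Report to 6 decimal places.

For Normal data with known variance σ², a Normal(μ₀, σ₀²) prior on μ is conjugate. Posterior precision = 1/σ₀² + n/σ²; posterior mean is the precision-weighted average of μ₀ and x̄.
σ₀² = 114.78² = 13174.4484, σ² = 20.42² = 416.9764; σ² + n·σ₀² = 416.9764 + 7·13174.4484 = 92638.1152.
Posterior precision = 1/σ₀² + n/σ² = 1/13174.4484 + 7/416.9764 = (σ² + n·σ₀²)/(σ₀²σ²) = 92638.1152/(13174.4484·416.9764); posterior variance σₙ² = σ₀²σ²/(σ² + n·σ₀²) = 13174.4484·416.9764/92638.1152 = 59.299933.

59.299933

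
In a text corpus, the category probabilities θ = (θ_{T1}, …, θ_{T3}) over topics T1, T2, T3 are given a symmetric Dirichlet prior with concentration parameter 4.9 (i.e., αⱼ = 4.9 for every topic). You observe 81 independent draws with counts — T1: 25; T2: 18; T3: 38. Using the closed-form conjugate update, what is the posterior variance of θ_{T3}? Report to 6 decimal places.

The Dirichlet prior is conjugate to the Multinomial likelihood: each posterior αⱼ = prior αⱼ + observed count nⱼ.
Posterior concentration: (29.9, 22.9, 42.9), total = 95.7.
Var[θ_j] = α_j(Σα−α_j)/((Σα)²(Σα+1)) = 42.9·52.8/(95.7²·96.7) = 0.002558.

0.002558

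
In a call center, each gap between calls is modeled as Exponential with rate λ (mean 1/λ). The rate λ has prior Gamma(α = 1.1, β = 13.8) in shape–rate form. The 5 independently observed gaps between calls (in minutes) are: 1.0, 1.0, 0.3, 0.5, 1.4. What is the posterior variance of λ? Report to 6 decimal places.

0.018827

With a Gamma(shape α, rate β) prior on the exponential rate λ, the posterior after n observations with total T = Σxᵢ is Gamma(α+n, β+T).
Sum of observations T = 4.2 minutes; n = 5.
Posterior: Gamma(1.1+5, 13.8+4.2) = Gamma(6.1, 18.0).
Var = α/β² = 0.018827.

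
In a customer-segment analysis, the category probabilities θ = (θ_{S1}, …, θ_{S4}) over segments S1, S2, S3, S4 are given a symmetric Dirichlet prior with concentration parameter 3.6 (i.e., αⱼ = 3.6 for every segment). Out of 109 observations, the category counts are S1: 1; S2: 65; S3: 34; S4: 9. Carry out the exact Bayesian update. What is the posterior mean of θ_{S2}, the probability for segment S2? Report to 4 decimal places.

0.5559

The Dirichlet prior is conjugate to the Multinomial likelihood: each posterior αⱼ = prior αⱼ + observed count nⱼ.
Posterior concentration: (4.6, 68.6, 37.6, 12.6), total = 123.4.
E[θ_{S2}|data] = α_{S2}/Σα = 68.6/123.4 = 0.5559.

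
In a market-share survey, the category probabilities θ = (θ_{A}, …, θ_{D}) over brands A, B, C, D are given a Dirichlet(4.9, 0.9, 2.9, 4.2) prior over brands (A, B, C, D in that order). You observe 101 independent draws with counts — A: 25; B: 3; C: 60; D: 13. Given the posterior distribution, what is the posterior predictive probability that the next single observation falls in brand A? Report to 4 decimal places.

0.2625

The Dirichlet prior is conjugate to the Multinomial likelihood: each posterior αⱼ = prior αⱼ + observed count nⱼ.
Posterior concentration: (29.9, 3.9, 62.9, 17.2), total = 113.9.
P(next = A | data) = α_{A}/Σα = 0.2625.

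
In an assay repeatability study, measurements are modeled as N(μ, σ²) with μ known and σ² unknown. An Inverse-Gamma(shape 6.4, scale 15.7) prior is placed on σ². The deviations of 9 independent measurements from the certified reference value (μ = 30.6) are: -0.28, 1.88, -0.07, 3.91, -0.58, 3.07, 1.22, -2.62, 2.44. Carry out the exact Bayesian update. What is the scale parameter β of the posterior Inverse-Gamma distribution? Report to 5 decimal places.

With known mean μ and an Inverse-Gamma(α, β) prior on σ², the Normal likelihood is conjugate: posterior is Inv-Gamma(α + n/2, β + Σ(xᵢ−μ)²/2).
Σ(xᵢ−μ)² = (-0.28)² + (1.88)² + (-0.07)² + (3.91)² + (-0.58)² + (3.07)² + (1.22)² + (-2.62)² + (2.44)² = 42.9735.
Posterior: Inv-Gamma(6.4 + 9/2, 15.7 + 42.9735/2) = Inv-Gamma(10.90, 37.18675).
Posterior β = 37.18675.

37.18675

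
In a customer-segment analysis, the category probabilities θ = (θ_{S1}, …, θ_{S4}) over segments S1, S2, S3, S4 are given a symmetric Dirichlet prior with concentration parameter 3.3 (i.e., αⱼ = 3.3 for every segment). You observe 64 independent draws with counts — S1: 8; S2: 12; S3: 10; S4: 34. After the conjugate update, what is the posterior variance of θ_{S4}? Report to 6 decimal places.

The Dirichlet prior is conjugate to the Multinomial likelihood: each posterior αⱼ = prior αⱼ + observed count nⱼ.
Posterior concentration: (11.3, 15.3, 13.3, 37.3), total = 77.2.
Var[θ_j] = α_j(Σα−α_j)/((Σα)²(Σα+1)) = 37.3·39.9/(77.2²·78.2) = 0.003193.

0.003193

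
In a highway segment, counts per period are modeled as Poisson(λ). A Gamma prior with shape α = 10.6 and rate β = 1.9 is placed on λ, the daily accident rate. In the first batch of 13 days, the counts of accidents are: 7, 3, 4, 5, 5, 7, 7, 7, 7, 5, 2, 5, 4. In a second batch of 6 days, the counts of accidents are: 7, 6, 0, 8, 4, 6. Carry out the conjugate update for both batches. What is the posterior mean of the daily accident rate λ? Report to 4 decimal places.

5.2440

With a Gamma(shape α, rate β) prior, the Poisson likelihood is conjugate: the posterior is Gamma(α + ΣXᵢ, β + n).
Batch 1: sum of counts S = 68 over n = 13 days.
After batch 1: Gamma(α+S, β+n) = Gamma(10.6+68, 1.9+13) = Gamma(78.6, 14.9).
Batch 2: sum of counts S = 31 over n = 6 days.
After batch 2: Gamma(α+S, β+n) = Gamma(78.6+31, 14.9+6) = Gamma(109.6, 20.9).
Posterior mean = α/β = 109.6/20.9 = 5.2440.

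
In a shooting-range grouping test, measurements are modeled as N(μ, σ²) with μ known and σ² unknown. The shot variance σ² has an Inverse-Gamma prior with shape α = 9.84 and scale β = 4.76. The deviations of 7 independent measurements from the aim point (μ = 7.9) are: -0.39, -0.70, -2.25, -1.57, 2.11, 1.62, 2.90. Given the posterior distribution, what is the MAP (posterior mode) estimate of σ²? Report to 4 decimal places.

1.1568

With known mean μ and an Inverse-Gamma(α, β) prior on σ², the Normal likelihood is conjugate: posterior is Inv-Gamma(α + n/2, β + Σ(xᵢ−μ)²/2).
Σ(xᵢ−μ)² = (-0.39)² + (-0.70)² + (-2.25)² + (-1.57)² + (2.11)² + (1.62)² + (2.90)² = 23.6560.
Posterior: Inv-Gamma(9.84 + 7/2, 4.76 + 23.6560/2) = Inv-Gamma(13.34, 16.58800).
Mode = β/(α+1) = 16.58800/14.34 = 1.1568.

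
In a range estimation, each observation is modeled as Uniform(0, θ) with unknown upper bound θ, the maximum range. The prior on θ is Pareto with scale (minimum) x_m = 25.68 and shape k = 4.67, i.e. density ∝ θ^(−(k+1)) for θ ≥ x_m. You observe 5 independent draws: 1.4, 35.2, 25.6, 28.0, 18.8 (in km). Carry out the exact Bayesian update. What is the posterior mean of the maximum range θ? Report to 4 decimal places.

A Pareto(scale x_m, shape k) prior on the upper bound θ of Uniform(0, θ) is conjugate: posterior is Pareto(max(x_m, max xᵢ), k + n).
Sample maximum = 35.2; prior scale x_m = 25.68 → posterior scale = max = 35.20.
Posterior shape = 4.67 + 5 = 9.67.
E[θ|data] = k·x_m/(k−1) = 9.67·35.20/8.67 = 39.2600.

39.2600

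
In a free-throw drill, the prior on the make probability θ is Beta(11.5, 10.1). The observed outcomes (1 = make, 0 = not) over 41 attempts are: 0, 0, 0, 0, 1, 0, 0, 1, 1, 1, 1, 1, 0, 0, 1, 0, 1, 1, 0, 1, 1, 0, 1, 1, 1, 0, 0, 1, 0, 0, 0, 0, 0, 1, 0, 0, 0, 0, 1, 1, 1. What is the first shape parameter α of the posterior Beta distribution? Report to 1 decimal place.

The Beta prior is conjugate to a Binomial/Bernoulli likelihood; the update adds successes to α and failures to β.
Posterior: Beta(α+k, β+n−k) = Beta(11.5+19, 10.1+22) = Beta(30.5, 32.1).
Posterior α = 30.5.

30.5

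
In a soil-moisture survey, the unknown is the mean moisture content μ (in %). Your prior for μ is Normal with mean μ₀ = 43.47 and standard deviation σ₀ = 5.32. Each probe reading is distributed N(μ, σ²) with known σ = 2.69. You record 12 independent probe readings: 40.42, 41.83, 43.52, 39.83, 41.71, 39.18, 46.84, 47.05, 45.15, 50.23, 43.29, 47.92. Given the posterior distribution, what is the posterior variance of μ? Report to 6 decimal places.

For Normal data with known variance σ², a Normal(μ₀, σ₀²) prior on μ is conjugate. Posterior precision = 1/σ₀² + n/σ²; posterior mean is the precision-weighted average of μ₀ and x̄.
σ₀² = 5.32² = 28.3024, σ² = 2.69² = 7.2361; σ² + n·σ₀² = 7.2361 + 12·28.3024 = 346.8649.
Posterior precision = 1/σ₀² + n/σ² = 1/28.3024 + 12/7.2361 = (σ² + n·σ₀²)/(σ₀²σ²) = 346.8649/(28.3024·7.2361); posterior variance σₙ² = σ₀²σ²/(σ² + n·σ₀²) = 28.3024·7.2361/346.8649 = 0.590429.

0.590429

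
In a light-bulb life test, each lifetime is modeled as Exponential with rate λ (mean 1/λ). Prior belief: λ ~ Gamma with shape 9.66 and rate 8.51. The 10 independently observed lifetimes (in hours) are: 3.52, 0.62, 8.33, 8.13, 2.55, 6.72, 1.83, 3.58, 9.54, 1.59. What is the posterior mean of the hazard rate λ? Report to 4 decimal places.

0.3580

With a Gamma(shape α, rate β) prior on the exponential rate λ, the posterior after n observations with total T = Σxᵢ is Gamma(α+n, β+T).
Sum of observations T = 46.41 hours; n = 10.
Posterior: Gamma(9.66+10, 8.51+46.41) = Gamma(19.66, 54.92).
Posterior mean of λ = α/β = 19.66/54.92 = 0.3580.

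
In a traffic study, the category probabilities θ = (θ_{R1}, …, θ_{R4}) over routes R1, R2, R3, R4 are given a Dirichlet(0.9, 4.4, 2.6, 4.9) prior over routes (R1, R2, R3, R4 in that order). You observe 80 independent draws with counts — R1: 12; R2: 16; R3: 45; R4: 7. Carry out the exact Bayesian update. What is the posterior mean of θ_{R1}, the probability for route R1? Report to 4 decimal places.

0.1390

The Dirichlet prior is conjugate to the Multinomial likelihood: each posterior αⱼ = prior αⱼ + observed count nⱼ.
Posterior concentration: (12.9, 20.4, 47.6, 11.9), total = 92.8.
E[θ_{R1}|data] = α_{R1}/Σα = 12.9/92.8 = 0.1390.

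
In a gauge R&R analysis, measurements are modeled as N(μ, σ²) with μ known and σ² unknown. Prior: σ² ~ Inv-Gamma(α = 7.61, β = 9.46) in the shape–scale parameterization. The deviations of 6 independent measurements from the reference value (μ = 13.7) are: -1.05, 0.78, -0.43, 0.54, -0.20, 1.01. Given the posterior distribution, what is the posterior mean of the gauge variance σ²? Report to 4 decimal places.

1.1534

With known mean μ and an Inverse-Gamma(α, β) prior on σ², the Normal likelihood is conjugate: posterior is Inv-Gamma(α + n/2, β + Σ(xᵢ−μ)²/2).
Σ(xᵢ−μ)² = (-1.05)² + (0.78)² + (-0.43)² + (0.54)² + (-0.20)² + (1.01)² = 3.2475.
Posterior: Inv-Gamma(7.61 + 6/2, 9.46 + 3.2475/2) = Inv-Gamma(10.61, 11.08375).
E[σ²|data] = β/(α−1) = 11.08375/9.61 = 1.1534.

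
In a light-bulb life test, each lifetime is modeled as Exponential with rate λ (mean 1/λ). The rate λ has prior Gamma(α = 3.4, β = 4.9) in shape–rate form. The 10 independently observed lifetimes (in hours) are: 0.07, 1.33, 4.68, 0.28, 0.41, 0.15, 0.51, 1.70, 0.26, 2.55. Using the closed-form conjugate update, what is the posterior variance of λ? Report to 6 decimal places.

With a Gamma(shape α, rate β) prior on the exponential rate λ, the posterior after n observations with total T = Σxᵢ is Gamma(α+n, β+T).
Sum of observations T = 11.94 hours; n = 10.
Posterior: Gamma(3.4+10, 4.9+11.94) = Gamma(13.4, 16.84).
Var = α/β² = 0.047252.

0.047252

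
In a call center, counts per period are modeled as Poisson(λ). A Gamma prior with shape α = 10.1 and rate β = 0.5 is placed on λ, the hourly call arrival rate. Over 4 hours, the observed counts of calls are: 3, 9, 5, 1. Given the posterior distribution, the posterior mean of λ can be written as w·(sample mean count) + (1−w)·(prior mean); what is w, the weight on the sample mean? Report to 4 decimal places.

With a Gamma(shape α, rate β) prior, the Poisson likelihood is conjugate: the posterior is Gamma(α + ΣXᵢ, β + n).
Posterior mean = (α₀+S)/(β₀+n) = [n/(β₀+n)]·(S/n) + [β₀/(β₀+n)]·(α₀/β₀), so only n and β₀ enter the weight.
Weight on data w = n/(β₀+n) = 4/(0.5+4) = 4/4.5 = 0.8889.

0.8889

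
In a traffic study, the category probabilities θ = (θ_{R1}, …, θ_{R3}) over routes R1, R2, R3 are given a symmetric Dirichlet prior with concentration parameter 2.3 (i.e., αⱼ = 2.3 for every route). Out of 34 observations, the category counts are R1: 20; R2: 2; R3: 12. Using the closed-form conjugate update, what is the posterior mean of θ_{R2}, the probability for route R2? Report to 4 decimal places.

0.1051

The Dirichlet prior is conjugate to the Multinomial likelihood: each posterior αⱼ = prior αⱼ + observed count nⱼ.
Posterior concentration: (22.3, 4.3, 14.3), total = 40.9.
E[θ_{R2}|data] = α_{R2}/Σα = 4.3/40.9 = 0.1051.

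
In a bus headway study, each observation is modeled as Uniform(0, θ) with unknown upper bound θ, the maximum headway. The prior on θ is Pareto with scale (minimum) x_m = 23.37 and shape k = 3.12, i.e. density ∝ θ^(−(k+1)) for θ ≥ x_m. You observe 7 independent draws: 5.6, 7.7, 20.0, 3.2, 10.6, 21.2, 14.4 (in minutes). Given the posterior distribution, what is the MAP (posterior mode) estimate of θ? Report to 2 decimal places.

23.37

A Pareto(scale x_m, shape k) prior on the upper bound θ of Uniform(0, θ) is conjugate: posterior is Pareto(max(x_m, max xᵢ), k + n).
Sample maximum = 21.2; prior scale x_m = 23.37 → posterior scale = max = 23.37.
Posterior shape = 3.12 + 7 = 10.12.
The Pareto density is decreasing on [x_m, ∞), so the mode is x_m = 23.37.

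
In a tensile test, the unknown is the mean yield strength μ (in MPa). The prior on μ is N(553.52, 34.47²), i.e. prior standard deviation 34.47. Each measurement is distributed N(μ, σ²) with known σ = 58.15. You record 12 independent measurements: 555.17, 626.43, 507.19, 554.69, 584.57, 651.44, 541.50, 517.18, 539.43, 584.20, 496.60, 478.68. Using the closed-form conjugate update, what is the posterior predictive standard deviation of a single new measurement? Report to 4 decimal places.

60.0765

For Normal data with known variance σ², a Normal(μ₀, σ₀²) prior on μ is conjugate. Posterior precision = 1/σ₀² + n/σ²; posterior mean is the precision-weighted average of μ₀ and x̄.
σ₀² = 34.47² = 1188.1809, σ² = 58.15² = 3381.4225; σ² + n·σ₀² = 3381.4225 + 12·1188.1809 = 17639.5933.
Posterior precision = 1/σ₀² + n/σ² = 1/1188.1809 + 12/3381.4225 = (σ² + n·σ₀²)/(σ₀²σ²) = 17639.5933/(1188.1809·3381.4225); posterior variance σₙ² = σ₀²σ²/(σ² + n·σ₀²) = 1188.1809·3381.4225/17639.5933 = 227.768382.
Predictive variance for one new observation = σₙ² + σ² = 1188.1809·3381.4225/17639.5933 + 3381.4225 = σ²·(σ₀² + 17639.5933)/17639.5933 = 3381.4225·18827.7742/17639.5933 = 3609.190882; SD = √(3381.4225·18827.7742/17639.5933) = 60.0765.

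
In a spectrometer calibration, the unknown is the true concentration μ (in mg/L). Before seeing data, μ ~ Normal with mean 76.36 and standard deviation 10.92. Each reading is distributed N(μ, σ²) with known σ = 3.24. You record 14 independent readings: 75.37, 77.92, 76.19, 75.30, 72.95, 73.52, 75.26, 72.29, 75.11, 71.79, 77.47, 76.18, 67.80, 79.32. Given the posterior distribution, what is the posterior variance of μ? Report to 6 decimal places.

0.745143

For Normal data with known variance σ², a Normal(μ₀, σ₀²) prior on μ is conjugate. Posterior precision = 1/σ₀² + n/σ²; posterior mean is the precision-weighted average of μ₀ and x̄.
σ₀² = 10.92² = 119.2464, σ² = 3.24² = 10.4976; σ² + n·σ₀² = 10.4976 + 14·119.2464 = 1679.9472.
Posterior precision = 1/σ₀² + n/σ² = 1/119.2464 + 14/10.4976 = (σ² + n·σ₀²)/(σ₀²σ²) = 1679.9472/(119.2464·10.4976); posterior variance σₙ² = σ₀²σ²/(σ² + n·σ₀²) = 119.2464·10.4976/1679.9472 = 0.745143.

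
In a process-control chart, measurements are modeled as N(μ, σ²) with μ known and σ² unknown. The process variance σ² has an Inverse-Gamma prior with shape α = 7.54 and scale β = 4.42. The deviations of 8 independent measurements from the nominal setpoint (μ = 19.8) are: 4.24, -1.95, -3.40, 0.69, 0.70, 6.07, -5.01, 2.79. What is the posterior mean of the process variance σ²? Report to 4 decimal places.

5.3546

With known mean μ and an Inverse-Gamma(α, β) prior on σ², the Normal likelihood is conjugate: posterior is Inv-Gamma(α + n/2, β + Σ(xᵢ−μ)²/2).
Σ(xᵢ−μ)² = (4.24)² + (-1.95)² + (-3.40)² + (0.69)² + (0.70)² + (6.07)² + (-5.01)² + (2.79)² = 104.0353.
Posterior: Inv-Gamma(7.54 + 8/2, 4.42 + 104.0353/2) = Inv-Gamma(11.54, 56.43765).
E[σ²|data] = β/(α−1) = 56.43765/10.54 = 5.3546.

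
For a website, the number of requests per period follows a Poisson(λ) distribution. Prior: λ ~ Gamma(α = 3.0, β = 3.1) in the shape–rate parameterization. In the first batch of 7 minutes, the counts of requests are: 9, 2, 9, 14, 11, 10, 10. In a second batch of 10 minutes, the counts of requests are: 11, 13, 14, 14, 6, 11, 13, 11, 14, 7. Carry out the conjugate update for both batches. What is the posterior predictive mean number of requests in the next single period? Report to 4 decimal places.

9.0547

With a Gamma(shape α, rate β) prior, the Poisson likelihood is conjugate: the posterior is Gamma(α + ΣXᵢ, β + n).
Batch 1: sum of counts S = 65 over n = 7 minutes.
After batch 1: Gamma(α+S, β+n) = Gamma(3.0+65, 3.1+7) = Gamma(68.0, 10.1).
Batch 2: sum of counts S = 114 over n = 10 minutes.
After batch 2: Gamma(α+S, β+n) = Gamma(68.0+114, 10.1+10) = Gamma(182.0, 20.1).
The predictive distribution for one future period is NegBinom with mean α/β = 9.0547.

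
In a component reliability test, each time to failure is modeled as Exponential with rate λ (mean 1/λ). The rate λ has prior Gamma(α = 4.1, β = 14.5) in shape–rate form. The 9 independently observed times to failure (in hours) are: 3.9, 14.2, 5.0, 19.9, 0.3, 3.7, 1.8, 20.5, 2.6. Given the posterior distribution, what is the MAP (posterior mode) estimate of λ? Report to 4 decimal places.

With a Gamma(shape α, rate β) prior on the exponential rate λ, the posterior after n observations with total T = Σxᵢ is Gamma(α+n, β+T).
Sum of observations T = 71.9 hours; n = 9.
Posterior: Gamma(4.1+9, 14.5+71.9) = Gamma(13.1, 86.4).
Mode = (α−1)/β = 0.1400.

0.1400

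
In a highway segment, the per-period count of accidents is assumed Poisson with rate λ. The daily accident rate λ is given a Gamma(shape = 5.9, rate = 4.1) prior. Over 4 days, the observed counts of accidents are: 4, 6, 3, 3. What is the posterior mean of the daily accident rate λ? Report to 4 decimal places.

2.7037

With a Gamma(shape α, rate β) prior, the Poisson likelihood is conjugate: the posterior is Gamma(α + ΣXᵢ, β + n).
Sum of counts S = 16 over n = 4 days.
Posterior: Gamma(α+S, β+n) = Gamma(5.9+16, 4.1+4) = Gamma(21.9, 8.1).
Posterior mean = α/β = 21.9/8.1 = 2.7037.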